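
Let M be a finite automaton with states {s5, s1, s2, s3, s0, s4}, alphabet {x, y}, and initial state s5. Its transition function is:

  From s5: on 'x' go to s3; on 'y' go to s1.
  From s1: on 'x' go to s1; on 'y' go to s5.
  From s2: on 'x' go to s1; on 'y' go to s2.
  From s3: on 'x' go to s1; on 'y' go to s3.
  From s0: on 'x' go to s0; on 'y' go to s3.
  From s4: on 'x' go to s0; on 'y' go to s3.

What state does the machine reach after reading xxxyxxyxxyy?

s5 → s3 → s1 → s1 → s5 → s3 → s1 → s5 → s3 → s1 → s5 → s1

s1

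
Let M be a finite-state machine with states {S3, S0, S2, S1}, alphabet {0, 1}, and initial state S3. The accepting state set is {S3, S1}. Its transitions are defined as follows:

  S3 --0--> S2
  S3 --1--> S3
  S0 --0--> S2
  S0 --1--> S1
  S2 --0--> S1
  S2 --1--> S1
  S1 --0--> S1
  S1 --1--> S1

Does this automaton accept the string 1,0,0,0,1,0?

Trace: S3 -1-> S3 -0-> S2 -0-> S1 -0-> S1 -1-> S1 -0-> S1
End state S1 is accepting.

Yes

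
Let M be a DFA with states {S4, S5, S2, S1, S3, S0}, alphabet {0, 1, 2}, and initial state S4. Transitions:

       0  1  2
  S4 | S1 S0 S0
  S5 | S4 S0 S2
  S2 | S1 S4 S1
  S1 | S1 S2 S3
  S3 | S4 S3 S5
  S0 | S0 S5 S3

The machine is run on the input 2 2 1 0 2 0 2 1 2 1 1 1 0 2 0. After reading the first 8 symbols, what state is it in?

Trace: S4 -2-> S0 -2-> S3 -1-> S3 -0-> S4 -2-> S0 -0-> S0 -2-> S3 -1-> S3
After 8 symbols: S3.

S3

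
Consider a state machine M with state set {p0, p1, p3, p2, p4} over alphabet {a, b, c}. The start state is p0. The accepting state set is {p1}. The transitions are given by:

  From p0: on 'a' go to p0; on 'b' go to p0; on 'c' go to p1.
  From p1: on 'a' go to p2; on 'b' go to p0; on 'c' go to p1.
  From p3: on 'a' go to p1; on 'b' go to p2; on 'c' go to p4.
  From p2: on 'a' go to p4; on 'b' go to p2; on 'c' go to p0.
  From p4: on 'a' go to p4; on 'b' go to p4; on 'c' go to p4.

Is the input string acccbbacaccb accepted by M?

No

Trace: p0 -a-> p0 -c-> p1 -c-> p1 -c-> p1 -b-> p0 -b-> p0 -a-> p0 -c-> p1 -a-> p2 -c-> p0 -c-> p1 -b-> p0
End state p0 is not accepting.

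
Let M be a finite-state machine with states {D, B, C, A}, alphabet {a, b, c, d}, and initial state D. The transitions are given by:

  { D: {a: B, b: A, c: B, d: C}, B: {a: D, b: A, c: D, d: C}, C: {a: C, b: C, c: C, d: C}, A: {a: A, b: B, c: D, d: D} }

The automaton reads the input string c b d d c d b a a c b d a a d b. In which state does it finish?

C

D → B → A → D → C → C → C → C → C → C → C → C → C → C → C → C → C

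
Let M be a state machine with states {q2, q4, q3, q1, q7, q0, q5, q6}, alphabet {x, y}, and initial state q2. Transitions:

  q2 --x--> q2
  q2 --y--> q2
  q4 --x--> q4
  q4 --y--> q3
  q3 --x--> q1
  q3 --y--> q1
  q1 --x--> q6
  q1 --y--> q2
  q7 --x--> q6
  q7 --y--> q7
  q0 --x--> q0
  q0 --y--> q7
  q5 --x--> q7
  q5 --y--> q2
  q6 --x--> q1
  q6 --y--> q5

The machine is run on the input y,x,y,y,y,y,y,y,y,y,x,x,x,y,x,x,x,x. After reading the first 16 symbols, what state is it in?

q2

Trace: q2 -y-> q2 -x-> q2 -y-> q2 -y-> q2 -y-> q2 -y-> q2 -y-> q2 -y-> q2 -y-> q2 -y-> q2 -x-> q2 -x-> q2 -x-> q2 -y-> q2 -x-> q2 -x-> q2
After 16 symbols: q2.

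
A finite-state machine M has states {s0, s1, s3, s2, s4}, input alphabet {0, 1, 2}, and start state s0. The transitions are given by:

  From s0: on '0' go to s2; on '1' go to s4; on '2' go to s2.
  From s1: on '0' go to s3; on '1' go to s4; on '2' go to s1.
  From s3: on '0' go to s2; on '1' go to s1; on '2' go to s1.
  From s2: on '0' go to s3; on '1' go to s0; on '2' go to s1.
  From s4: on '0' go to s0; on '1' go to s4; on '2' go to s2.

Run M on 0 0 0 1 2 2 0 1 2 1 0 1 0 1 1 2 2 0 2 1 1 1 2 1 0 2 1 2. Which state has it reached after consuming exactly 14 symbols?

s4

s0 → s2 → s3 → s2 → s0 → s2 → s1 → s3 → s1 → s1 → s4 → s0 → s4 → s0 → s4
After 14 symbols: s4.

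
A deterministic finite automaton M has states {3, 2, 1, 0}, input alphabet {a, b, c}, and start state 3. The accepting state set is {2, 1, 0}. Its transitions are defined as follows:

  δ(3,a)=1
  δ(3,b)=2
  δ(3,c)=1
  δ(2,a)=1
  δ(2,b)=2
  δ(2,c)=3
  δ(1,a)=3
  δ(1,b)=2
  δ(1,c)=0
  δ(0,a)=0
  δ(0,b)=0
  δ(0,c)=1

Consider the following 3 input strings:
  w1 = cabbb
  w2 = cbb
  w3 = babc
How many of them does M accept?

w1:
  start at 3
  read 'c': 3 → 1
  read 'a': 1 → 3
  read 'b': 3 → 2
  read 'b': 2 → 2
  read 'b': 2 → 2
  end 2, accepted
w2:
  start at 3
  read 'c': 3 → 1
  read 'b': 1 → 2
  read 'b': 2 → 2
  end 2, accepted
w3:
  start at 3
  read 'b': 3 → 2
  read 'a': 2 → 1
  read 'b': 1 → 2
  read 'c': 2 → 3
  end 3, rejected

2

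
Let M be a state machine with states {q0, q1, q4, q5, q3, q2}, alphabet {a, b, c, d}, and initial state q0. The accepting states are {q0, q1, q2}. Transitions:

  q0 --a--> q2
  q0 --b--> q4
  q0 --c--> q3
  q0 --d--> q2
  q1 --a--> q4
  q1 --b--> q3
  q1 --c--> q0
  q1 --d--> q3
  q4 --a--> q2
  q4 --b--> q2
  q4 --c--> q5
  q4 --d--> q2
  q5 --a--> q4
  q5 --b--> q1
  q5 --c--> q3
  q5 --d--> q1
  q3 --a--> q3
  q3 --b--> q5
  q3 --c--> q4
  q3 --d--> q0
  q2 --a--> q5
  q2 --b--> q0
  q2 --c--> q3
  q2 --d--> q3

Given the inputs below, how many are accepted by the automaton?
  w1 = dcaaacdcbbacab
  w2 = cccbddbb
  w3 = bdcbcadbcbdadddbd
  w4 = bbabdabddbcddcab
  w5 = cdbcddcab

w1: q0 → q2 → q3 → q3 → q3 → q3 → q4 → q2 → q3 → q5 → q1 → q4 → q5 → q4 → q2  → end q2, accepted
w2: q0 → q3 → q4 → q5 → q1 → q3 → q0 → q4 → q2  → end q2, accepted
w3: q0 → q4 → q2 → q3 → q5 → q3 → q3 → q0 → q4 → q5 → q1 → q3 → q3 → q0 → q2 → q3 → q5 → q1  → end q1, accepted
w4: q0 → q4 → q2 → q5 → q1 → q3 → q3 → q5 → q1 → q3 → q5 → q3 → q0 → q2 → q3 → q3 → q5  → end q5, rejected
w5: q0 → q3 → q0 → q4 → q5 → q1 → q3 → q4 → q2 → q0  → end q0, accepted

4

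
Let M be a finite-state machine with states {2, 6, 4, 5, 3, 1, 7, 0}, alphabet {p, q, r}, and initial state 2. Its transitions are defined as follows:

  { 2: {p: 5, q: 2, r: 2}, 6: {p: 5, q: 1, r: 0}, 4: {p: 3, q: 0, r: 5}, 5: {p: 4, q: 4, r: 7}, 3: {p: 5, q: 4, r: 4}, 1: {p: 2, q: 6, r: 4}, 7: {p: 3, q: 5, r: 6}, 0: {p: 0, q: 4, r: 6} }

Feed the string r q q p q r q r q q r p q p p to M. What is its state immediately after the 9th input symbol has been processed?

4

2 → 2 → 2 → 2 → 5 → 4 → 5 → 4 → 5 → 4
After 9 symbols: 4.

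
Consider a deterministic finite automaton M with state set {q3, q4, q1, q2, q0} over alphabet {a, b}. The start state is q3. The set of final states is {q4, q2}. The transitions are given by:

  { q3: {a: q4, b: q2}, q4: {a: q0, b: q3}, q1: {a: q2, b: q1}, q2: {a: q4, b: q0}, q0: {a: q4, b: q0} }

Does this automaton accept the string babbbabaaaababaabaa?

No

start at q3
read 'b': q3 → q2
read 'a': q2 → q4
read 'b': q4 → q3
read 'b': q3 → q2
read 'b': q2 → q0
read 'a': q0 → q4
read 'b': q4 → q3
read 'a': q3 → q4
read 'a': q4 → q0
read 'a': q0 → q4
read 'a': q4 → q0
read 'b': q0 → q0
read 'a': q0 → q4
read 'b': q4 → q3
read 'a': q3 → q4
read 'a': q4 → q0
read 'b': q0 → q0
read 'a': q0 → q4
read 'a': q4 → q0
End state q0 is not accepting.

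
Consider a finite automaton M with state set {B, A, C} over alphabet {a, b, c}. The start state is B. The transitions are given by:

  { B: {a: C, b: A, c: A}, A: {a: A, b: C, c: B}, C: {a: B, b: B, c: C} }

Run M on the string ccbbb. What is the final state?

Trace: B -c-> A -c-> B -b-> A -b-> C -b-> B

B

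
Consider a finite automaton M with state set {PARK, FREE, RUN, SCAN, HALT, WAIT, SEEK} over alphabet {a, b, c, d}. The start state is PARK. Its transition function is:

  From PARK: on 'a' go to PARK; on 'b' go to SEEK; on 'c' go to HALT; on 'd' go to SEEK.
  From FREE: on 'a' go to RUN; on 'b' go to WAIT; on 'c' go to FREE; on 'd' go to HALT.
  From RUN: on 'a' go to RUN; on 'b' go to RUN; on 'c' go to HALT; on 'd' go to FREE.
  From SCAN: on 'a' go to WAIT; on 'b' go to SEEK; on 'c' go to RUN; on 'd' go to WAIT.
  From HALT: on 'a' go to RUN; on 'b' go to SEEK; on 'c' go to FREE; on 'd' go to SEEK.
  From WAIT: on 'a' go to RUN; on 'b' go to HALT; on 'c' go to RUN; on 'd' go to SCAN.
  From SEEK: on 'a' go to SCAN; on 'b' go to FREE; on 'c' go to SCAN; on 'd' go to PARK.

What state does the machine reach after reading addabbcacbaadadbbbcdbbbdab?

start at PARK
read 'a': PARK → PARK
read 'd': PARK → SEEK
read 'd': SEEK → PARK
read 'a': PARK → PARK
read 'b': PARK → SEEK
read 'b': SEEK → FREE
read 'c': FREE → FREE
read 'a': FREE → RUN
read 'c': RUN → HALT
read 'b': HALT → SEEK
read 'a': SEEK → SCAN
read 'a': SCAN → WAIT
read 'd': WAIT → SCAN
read 'a': SCAN → WAIT
read 'd': WAIT → SCAN
read 'b': SCAN → SEEK
read 'b': SEEK → FREE
read 'b': FREE → WAIT
read 'c': WAIT → RUN
read 'd': RUN → FREE
read 'b': FREE → WAIT
read 'b': WAIT → HALT
read 'b': HALT → SEEK
read 'd': SEEK → PARK
read 'a': PARK → PARK
read 'b': PARK → SEEK

SEEK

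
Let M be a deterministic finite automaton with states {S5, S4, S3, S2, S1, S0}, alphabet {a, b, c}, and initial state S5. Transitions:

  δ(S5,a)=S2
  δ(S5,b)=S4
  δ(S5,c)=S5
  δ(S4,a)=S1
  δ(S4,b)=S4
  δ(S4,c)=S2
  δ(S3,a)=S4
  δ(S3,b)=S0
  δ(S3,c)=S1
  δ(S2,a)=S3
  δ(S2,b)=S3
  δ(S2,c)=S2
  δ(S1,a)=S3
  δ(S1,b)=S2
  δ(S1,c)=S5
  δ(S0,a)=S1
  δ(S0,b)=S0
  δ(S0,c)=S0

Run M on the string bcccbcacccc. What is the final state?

S5

Trace: S5 -b-> S4 -c-> S2 -c-> S2 -c-> S2 -b-> S3 -c-> S1 -a-> S3 -c-> S1 -c-> S5 -c-> S5 -c-> S5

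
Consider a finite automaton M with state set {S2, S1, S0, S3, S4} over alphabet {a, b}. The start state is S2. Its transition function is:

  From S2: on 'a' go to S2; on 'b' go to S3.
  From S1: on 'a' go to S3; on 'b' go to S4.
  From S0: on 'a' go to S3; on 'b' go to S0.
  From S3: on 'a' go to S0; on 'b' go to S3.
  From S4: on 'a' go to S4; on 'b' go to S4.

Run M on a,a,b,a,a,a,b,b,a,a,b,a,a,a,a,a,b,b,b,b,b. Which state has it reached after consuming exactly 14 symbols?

S2 → S2 → S2 → S3 → S0 → S3 → S0 → S0 → S0 → S3 → S0 → S0 → S3 → S0 → S3
After 14 symbols: S3.

S3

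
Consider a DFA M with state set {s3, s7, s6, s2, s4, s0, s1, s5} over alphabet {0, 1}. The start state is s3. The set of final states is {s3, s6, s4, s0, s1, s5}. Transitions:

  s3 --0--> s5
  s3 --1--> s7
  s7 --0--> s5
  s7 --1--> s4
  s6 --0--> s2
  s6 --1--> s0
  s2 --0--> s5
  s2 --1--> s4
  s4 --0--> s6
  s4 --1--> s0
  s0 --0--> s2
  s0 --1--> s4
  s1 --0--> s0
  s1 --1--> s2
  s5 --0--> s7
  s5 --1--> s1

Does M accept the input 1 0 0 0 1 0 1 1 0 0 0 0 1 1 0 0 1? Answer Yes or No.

Trace: s3 -1-> s7 -0-> s5 -0-> s7 -0-> s5 -1-> s1 -0-> s0 -1-> s4 -1-> s0 -0-> s2 -0-> s5 -0-> s7 -0-> s5 -1-> s1 -1-> s2 -0-> s5 -0-> s7 -1-> s4
End state s4 is accepting.

Yes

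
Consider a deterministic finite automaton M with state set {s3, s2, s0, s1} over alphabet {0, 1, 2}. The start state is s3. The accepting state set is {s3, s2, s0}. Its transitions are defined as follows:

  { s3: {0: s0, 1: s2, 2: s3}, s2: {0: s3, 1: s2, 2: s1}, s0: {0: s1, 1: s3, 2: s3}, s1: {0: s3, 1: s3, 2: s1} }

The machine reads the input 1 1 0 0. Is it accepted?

Yes

s3 → s2 → s2 → s3 → s0
End state s0 is accepting.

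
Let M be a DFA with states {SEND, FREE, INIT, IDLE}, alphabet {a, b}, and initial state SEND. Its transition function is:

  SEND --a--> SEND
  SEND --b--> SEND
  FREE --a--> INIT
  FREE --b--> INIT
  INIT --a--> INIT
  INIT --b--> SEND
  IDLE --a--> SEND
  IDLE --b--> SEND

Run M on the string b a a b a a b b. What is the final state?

SEND

Trace: SEND -b-> SEND -a-> SEND -a-> SEND -b-> SEND -a-> SEND -a-> SEND -b-> SEND -b-> SEND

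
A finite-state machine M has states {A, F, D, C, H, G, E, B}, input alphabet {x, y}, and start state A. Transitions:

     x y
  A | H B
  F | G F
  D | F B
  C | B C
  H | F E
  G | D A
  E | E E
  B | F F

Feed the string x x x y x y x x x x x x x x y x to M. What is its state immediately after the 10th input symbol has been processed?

E

Trace: A -x-> H -x-> F -x-> G -y-> A -x-> H -y-> E -x-> E -x-> E -x-> E -x-> E
After 10 symbols: E.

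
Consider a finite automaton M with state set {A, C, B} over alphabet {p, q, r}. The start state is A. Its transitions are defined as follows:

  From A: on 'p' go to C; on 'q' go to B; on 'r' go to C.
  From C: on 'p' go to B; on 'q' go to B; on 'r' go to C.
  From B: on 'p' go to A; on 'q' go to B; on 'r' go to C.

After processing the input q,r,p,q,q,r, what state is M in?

C

start at A
read 'q': A → B
read 'r': B → C
read 'p': C → B
read 'q': B → B
read 'q': B → B
read 'r': B → C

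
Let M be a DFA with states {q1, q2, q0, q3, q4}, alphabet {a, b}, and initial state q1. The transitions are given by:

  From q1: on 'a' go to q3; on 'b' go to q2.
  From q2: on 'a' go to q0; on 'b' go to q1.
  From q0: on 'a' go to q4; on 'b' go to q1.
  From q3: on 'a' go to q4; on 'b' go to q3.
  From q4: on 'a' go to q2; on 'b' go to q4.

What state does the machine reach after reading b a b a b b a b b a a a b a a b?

start at q1
read 'b': q1 → q2
read 'a': q2 → q0
read 'b': q0 → q1
read 'a': q1 → q3
read 'b': q3 → q3
read 'b': q3 → q3
read 'a': q3 → q4
read 'b': q4 → q4
read 'b': q4 → q4
read 'a': q4 → q2
read 'a': q2 → q0
read 'a': q0 → q4
read 'b': q4 → q4
read 'a': q4 → q2
read 'a': q2 → q0
read 'b': q0 → q1

q1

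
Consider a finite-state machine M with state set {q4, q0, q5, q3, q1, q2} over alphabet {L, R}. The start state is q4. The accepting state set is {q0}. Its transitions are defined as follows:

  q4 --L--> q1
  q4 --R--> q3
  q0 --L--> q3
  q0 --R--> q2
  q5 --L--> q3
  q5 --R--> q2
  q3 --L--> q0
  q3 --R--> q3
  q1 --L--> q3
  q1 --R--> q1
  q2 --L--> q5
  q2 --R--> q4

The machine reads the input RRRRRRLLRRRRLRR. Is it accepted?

q4 → q3 → q3 → q3 → q3 → q3 → q3 → q0 → q3 → q3 → q3 → q3 → q3 → q0 → q2 → q4
End state q4 is not accepting.

No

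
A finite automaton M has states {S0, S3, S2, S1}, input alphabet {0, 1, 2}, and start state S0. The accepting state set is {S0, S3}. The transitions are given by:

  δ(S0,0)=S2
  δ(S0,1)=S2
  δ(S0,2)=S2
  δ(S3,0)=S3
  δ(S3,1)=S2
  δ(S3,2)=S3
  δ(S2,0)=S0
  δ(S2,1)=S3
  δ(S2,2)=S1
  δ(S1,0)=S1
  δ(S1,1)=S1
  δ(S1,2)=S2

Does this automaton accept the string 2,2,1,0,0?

S0 → S2 → S1 → S1 → S1 → S1
End state S1 is not accepting.

No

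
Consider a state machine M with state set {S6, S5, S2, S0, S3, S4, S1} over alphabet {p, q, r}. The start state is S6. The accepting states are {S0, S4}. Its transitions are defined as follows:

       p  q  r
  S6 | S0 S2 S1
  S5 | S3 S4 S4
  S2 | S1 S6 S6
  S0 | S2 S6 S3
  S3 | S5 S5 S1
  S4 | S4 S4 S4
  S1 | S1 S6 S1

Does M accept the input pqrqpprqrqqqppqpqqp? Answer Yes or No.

S6 → S0 → S6 → S1 → S6 → S0 → S2 → S6 → S2 → S6 → S2 → S6 → S2 → S1 → S1 → S6 → S0 → S6 → S2 → S1
End state S1 is not accepting.

No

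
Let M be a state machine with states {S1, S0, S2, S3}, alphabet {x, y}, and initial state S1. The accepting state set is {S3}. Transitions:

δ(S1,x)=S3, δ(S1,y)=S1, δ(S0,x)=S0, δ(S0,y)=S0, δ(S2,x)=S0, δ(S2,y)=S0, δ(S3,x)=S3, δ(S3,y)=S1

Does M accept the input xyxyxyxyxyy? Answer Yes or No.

No

Trace: S1 -x-> S3 -y-> S1 -x-> S3 -y-> S1 -x-> S3 -y-> S1 -x-> S3 -y-> S1 -x-> S3 -y-> S1 -y-> S1
End state S1 is not accepting.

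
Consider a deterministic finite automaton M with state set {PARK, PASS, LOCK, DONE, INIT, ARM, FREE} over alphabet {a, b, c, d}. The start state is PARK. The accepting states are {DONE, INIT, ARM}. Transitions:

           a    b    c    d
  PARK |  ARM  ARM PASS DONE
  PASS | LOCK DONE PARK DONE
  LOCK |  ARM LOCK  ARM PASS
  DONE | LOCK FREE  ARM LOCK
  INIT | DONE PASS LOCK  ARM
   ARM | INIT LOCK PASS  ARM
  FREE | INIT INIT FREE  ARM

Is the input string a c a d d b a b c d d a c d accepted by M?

Yes

PARK → ARM → PASS → LOCK → PASS → DONE → FREE → INIT → PASS → PARK → DONE → LOCK → ARM → PASS → DONE
End state DONE is accepting.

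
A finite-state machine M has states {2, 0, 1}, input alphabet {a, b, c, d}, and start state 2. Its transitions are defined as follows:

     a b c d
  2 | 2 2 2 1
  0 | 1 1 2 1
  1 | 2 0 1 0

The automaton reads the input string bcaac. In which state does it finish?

2

Trace: 2 -b-> 2 -c-> 2 -a-> 2 -a-> 2 -c-> 2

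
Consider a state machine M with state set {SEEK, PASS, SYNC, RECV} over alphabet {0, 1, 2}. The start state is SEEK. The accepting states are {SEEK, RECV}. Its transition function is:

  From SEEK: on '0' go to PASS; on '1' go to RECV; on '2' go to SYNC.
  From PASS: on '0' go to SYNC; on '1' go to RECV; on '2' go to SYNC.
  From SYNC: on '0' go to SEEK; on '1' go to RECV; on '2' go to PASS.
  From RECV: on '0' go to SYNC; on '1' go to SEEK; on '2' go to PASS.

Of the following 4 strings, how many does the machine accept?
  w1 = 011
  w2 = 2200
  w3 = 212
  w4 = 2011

3

w1:
  start at SEEK
  read '0': SEEK → PASS
  read '1': PASS → RECV
  read '1': RECV → SEEK
  end SEEK, accepted
w2:
  start at SEEK
  read '2': SEEK → SYNC
  read '2': SYNC → PASS
  read '0': PASS → SYNC
  read '0': SYNC → SEEK
  end SEEK, accepted
w3:
  start at SEEK
  read '2': SEEK → SYNC
  read '1': SYNC → RECV
  read '2': RECV → PASS
  end PASS, rejected
w4:
  start at SEEK
  read '2': SEEK → SYNC
  read '0': SYNC → SEEK
  read '1': SEEK → RECV
  read '1': RECV → SEEK
  end SEEK, accepted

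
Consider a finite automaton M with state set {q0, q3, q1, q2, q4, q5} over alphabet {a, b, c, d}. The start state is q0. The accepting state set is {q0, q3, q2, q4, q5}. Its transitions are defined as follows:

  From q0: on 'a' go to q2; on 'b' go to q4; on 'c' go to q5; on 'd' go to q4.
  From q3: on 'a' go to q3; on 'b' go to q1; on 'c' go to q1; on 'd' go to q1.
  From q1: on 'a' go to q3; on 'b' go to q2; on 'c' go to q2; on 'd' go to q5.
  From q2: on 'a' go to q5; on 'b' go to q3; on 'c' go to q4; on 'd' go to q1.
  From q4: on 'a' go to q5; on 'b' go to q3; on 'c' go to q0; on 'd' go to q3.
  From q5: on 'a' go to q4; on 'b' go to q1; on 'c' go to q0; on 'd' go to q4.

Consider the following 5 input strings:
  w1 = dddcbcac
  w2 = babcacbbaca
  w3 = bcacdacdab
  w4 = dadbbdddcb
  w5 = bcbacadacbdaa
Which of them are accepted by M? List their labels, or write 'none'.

w2, w3, w4, w5

w1: q0 → q4 → q3 → q1 → q2 → q3 → q1 → q3 → q1  → end q1, rejected
w2: q0 → q4 → q5 → q1 → q2 → q5 → q0 → q4 → q3 → q3 → q1 → q3  → end q3, accepted
w3: q0 → q4 → q0 → q2 → q4 → q3 → q3 → q1 → q5 → q4 → q3  → end q3, accepted
w4: q0 → q4 → q5 → q4 → q3 → q1 → q5 → q4 → q3 → q1 → q2  → end q2, accepted
w5: q0 → q4 → q0 → q4 → q5 → q0 → q2 → q1 → q3 → q1 → q2 → q1 → q3 → q3  → end q3, accepted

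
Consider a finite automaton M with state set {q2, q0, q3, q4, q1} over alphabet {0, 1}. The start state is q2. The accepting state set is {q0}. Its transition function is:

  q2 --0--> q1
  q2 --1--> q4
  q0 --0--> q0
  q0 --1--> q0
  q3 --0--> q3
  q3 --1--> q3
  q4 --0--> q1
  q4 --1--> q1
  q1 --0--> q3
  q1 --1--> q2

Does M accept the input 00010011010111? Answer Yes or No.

start at q2
read '0': q2 → q1
read '0': q1 → q3
read '0': q3 → q3
read '1': q3 → q3
read '0': q3 → q3
read '0': q3 → q3
read '1': q3 → q3
read '1': q3 → q3
read '0': q3 → q3
read '1': q3 → q3
read '0': q3 → q3
read '1': q3 → q3
read '1': q3 → q3
read '1': q3 → q3
End state q3 is not accepting.

No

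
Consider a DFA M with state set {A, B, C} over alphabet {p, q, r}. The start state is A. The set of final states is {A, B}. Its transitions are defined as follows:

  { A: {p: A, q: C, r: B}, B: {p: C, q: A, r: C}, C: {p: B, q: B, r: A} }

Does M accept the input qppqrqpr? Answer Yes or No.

Yes

start at A
read 'q': A → C
read 'p': C → B
read 'p': B → C
read 'q': C → B
read 'r': B → C
read 'q': C → B
read 'p': B → C
read 'r': C → A
End state A is accepting.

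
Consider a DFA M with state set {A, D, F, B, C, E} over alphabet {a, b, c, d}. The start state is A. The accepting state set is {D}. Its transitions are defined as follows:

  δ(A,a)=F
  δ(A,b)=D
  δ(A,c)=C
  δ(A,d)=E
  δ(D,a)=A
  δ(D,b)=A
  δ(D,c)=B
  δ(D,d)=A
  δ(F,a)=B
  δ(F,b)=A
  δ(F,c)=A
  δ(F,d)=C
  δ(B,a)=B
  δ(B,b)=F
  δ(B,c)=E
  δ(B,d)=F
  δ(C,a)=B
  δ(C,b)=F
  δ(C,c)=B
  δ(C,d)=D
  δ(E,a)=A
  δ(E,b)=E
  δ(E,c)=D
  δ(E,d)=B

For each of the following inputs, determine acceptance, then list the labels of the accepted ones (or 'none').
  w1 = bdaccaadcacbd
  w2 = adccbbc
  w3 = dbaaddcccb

w2

w1: Trace: A -b-> D -d-> A -a-> F -c-> A -c-> C -a-> B -a-> B -d-> F -c-> A -a-> F -c-> A -b-> D -d-> A  → end A, rejected
w2: Trace: A -a-> F -d-> C -c-> B -c-> E -b-> E -b-> E -c-> D  → end D, accepted
w3: Trace: A -d-> E -b-> E -a-> A -a-> F -d-> C -d-> D -c-> B -c-> E -c-> D -b-> A  → end A, rejected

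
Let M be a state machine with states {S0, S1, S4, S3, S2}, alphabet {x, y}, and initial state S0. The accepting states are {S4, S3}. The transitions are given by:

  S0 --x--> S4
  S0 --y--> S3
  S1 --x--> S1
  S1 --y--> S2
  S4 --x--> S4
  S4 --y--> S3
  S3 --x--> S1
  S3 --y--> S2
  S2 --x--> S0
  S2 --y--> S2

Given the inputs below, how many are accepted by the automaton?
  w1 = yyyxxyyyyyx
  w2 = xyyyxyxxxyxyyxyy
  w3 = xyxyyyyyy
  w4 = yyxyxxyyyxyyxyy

w1:
  start at S0
  read 'y': S0 → S3
  read 'y': S3 → S2
  read 'y': S2 → S2
  read 'x': S2 → S0
  read 'x': S0 → S4
  read 'y': S4 → S3
  read 'y': S3 → S2
  read 'y': S2 → S2
  read 'y': S2 → S2
  read 'y': S2 → S2
  read 'x': S2 → S0
  end S0, rejected
w2:
  start at S0
  read 'x': S0 → S4
  read 'y': S4 → S3
  read 'y': S3 → S2
  read 'y': S2 → S2
  read 'x': S2 → S0
  read 'y': S0 → S3
  read 'x': S3 → S1
  read 'x': S1 → S1
  read 'x': S1 → S1
  read 'y': S1 → S2
  read 'x': S2 → S0
  read 'y': S0 → S3
  read 'y': S3 → S2
  read 'x': S2 → S0
  read 'y': S0 → S3
  read 'y': S3 → S2
  end S2, rejected
w3:
  start at S0
  read 'x': S0 → S4
  read 'y': S4 → S3
  read 'x': S3 → S1
  read 'y': S1 → S2
  read 'y': S2 → S2
  read 'y': S2 → S2
  read 'y': S2 → S2
  read 'y': S2 → S2
  read 'y': S2 → S2
  end S2, rejected
w4:
  start at S0
  read 'y': S0 → S3
  read 'y': S3 → S2
  read 'x': S2 → S0
  read 'y': S0 → S3
  read 'x': S3 → S1
  read 'x': S1 → S1
  read 'y': S1 → S2
  read 'y': S2 → S2
  read 'y': S2 → S2
  read 'x': S2 → S0
  read 'y': S0 → S3
  read 'y': S3 → S2
  read 'x': S2 → S0
  read 'y': S0 → S3
  read 'y': S3 → S2
  end S2, rejected

0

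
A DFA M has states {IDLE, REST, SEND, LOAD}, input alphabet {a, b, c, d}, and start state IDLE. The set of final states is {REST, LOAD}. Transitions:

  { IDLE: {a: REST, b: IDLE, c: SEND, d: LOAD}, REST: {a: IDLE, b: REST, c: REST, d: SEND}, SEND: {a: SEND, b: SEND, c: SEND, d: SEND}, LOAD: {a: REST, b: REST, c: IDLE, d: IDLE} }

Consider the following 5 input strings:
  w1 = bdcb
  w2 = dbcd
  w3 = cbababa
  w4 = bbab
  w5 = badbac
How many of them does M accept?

1

w1:
  start at IDLE
  read 'b': IDLE → IDLE
  read 'd': IDLE → LOAD
  read 'c': LOAD → IDLE
  read 'b': IDLE → IDLE
  end IDLE, rejected
w2:
  start at IDLE
  read 'd': IDLE → LOAD
  read 'b': LOAD → REST
  read 'c': REST → REST
  read 'd': REST → SEND
  end SEND, rejected
w3:
  start at IDLE
  read 'c': IDLE → SEND
  read 'b': SEND → SEND
  read 'a': SEND → SEND
  read 'b': SEND → SEND
  read 'a': SEND → SEND
  read 'b': SEND → SEND
  read 'a': SEND → SEND
  end SEND, rejected
w4:
  start at IDLE
  read 'b': IDLE → IDLE
  read 'b': IDLE → IDLE
  read 'a': IDLE → REST
  read 'b': REST → REST
  end REST, accepted
w5:
  start at IDLE
  read 'b': IDLE → IDLE
  read 'a': IDLE → REST
  read 'd': REST → SEND
  read 'b': SEND → SEND
  read 'a': SEND → SEND
  read 'c': SEND → SEND
  end SEND, rejected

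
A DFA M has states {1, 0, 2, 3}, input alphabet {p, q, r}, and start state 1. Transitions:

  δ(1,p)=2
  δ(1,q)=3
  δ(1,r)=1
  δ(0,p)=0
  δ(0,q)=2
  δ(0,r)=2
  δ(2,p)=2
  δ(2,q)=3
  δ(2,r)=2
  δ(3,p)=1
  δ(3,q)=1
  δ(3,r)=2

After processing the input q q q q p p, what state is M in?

2

start at 1
read 'q': 1 → 3
read 'q': 3 → 1
read 'q': 1 → 3
read 'q': 3 → 1
read 'p': 1 → 2
read 'p': 2 → 2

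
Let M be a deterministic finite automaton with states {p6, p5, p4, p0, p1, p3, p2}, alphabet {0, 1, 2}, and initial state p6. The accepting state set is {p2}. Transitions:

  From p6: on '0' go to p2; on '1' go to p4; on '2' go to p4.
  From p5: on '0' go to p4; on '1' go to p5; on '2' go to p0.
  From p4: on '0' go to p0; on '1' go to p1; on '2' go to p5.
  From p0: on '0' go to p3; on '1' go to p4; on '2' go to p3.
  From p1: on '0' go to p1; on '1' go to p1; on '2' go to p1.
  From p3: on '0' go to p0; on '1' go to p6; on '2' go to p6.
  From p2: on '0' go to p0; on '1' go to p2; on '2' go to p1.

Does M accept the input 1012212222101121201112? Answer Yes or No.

p6 → p4 → p0 → p4 → p5 → p0 → p4 → p5 → p0 → p3 → p6 → p4 → p0 → p4 → p1 → p1 → p1 → p1 → p1 → p1 → p1 → p1 → p1
End state p1 is not accepting.

No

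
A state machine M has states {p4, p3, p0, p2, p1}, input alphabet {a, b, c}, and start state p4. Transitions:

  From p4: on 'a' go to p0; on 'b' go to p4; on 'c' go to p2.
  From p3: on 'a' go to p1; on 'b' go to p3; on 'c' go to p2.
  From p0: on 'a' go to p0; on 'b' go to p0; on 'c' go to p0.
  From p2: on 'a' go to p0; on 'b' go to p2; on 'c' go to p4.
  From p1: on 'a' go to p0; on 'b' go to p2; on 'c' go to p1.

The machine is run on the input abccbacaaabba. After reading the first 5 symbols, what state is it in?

start at p4
read 'a': p4 → p0
read 'b': p0 → p0
read 'c': p0 → p0
read 'c': p0 → p0
read 'b': p0 → p0
After 5 symbols: p0.

p0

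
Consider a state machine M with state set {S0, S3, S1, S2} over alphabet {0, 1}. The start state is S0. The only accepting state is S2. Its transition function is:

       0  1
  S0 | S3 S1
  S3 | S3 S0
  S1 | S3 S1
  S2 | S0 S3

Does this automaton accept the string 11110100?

No

Trace: S0 -1-> S1 -1-> S1 -1-> S1 -1-> S1 -0-> S3 -1-> S0 -0-> S3 -0-> S3
End state S3 is not accepting.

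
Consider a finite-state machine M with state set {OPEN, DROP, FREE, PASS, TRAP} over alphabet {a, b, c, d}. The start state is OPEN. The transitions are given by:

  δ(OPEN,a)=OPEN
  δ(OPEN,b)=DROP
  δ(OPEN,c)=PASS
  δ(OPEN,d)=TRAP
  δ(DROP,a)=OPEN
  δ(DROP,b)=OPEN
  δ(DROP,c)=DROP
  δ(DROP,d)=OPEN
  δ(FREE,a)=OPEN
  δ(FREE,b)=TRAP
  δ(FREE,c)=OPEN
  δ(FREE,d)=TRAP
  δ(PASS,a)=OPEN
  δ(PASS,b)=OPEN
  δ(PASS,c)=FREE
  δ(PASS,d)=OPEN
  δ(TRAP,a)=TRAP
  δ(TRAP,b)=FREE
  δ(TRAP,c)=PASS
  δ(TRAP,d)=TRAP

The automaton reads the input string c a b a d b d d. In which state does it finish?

Trace: OPEN -c-> PASS -a-> OPEN -b-> DROP -a-> OPEN -d-> TRAP -b-> FREE -d-> TRAP -d-> TRAP

TRAP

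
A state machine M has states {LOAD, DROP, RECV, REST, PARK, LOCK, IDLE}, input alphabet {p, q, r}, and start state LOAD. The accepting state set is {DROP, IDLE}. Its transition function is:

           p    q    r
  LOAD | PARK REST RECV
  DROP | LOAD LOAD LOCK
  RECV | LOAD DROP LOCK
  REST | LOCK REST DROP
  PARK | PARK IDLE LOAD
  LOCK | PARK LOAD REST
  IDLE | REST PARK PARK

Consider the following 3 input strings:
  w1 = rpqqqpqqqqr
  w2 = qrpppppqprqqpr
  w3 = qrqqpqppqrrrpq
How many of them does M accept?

w1: Trace: LOAD -r-> RECV -p-> LOAD -q-> REST -q-> REST -q-> REST -p-> LOCK -q-> LOAD -q-> REST -q-> REST -q-> REST -r-> DROP  → end DROP, accepted
w2: Trace: LOAD -q-> REST -r-> DROP -p-> LOAD -p-> PARK -p-> PARK -p-> PARK -p-> PARK -q-> IDLE -p-> REST -r-> DROP -q-> LOAD -q-> REST -p-> LOCK -r-> REST  → end REST, rejected
w3: Trace: LOAD -q-> REST -r-> DROP -q-> LOAD -q-> REST -p-> LOCK -q-> LOAD -p-> PARK -p-> PARK -q-> IDLE -r-> PARK -r-> LOAD -r-> RECV -p-> LOAD -q-> REST  → end REST, rejected

1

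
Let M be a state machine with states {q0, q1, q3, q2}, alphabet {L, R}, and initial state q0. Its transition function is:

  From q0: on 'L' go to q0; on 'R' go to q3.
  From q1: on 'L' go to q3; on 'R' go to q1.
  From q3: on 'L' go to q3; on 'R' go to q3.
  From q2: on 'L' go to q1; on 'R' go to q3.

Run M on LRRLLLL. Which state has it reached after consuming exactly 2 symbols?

q3

q0 → q0 → q3
After 2 symbols: q3.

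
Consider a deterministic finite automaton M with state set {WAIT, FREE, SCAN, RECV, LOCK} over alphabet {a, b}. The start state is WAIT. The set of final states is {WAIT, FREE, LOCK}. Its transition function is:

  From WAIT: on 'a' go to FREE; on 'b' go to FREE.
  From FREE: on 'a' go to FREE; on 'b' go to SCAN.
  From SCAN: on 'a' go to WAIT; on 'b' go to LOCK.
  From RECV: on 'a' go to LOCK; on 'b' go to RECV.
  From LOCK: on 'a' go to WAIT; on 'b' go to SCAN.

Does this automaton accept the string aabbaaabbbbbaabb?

Yes

start at WAIT
read 'a': WAIT → FREE
read 'a': FREE → FREE
read 'b': FREE → SCAN
read 'b': SCAN → LOCK
read 'a': LOCK → WAIT
read 'a': WAIT → FREE
read 'a': FREE → FREE
read 'b': FREE → SCAN
read 'b': SCAN → LOCK
read 'b': LOCK → SCAN
read 'b': SCAN → LOCK
read 'b': LOCK → SCAN
read 'a': SCAN → WAIT
read 'a': WAIT → FREE
read 'b': FREE → SCAN
read 'b': SCAN → LOCK
End state LOCK is accepting.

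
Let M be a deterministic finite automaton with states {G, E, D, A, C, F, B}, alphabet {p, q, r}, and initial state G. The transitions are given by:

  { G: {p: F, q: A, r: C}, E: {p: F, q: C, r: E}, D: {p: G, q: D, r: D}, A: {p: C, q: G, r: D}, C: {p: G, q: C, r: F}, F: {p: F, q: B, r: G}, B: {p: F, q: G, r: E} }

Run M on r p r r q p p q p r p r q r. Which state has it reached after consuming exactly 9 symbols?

start at G
read 'r': G → C
read 'p': C → G
read 'r': G → C
read 'r': C → F
read 'q': F → B
read 'p': B → F
read 'p': F → F
read 'q': F → B
read 'p': B → F
After 9 symbols: F.

F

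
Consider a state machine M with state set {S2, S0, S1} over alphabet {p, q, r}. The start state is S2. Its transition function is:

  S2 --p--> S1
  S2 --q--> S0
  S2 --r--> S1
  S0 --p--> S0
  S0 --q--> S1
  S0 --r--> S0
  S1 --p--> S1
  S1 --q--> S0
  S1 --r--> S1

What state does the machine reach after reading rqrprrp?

S0

Trace: S2 -r-> S1 -q-> S0 -r-> S0 -p-> S0 -r-> S0 -r-> S0 -p-> S0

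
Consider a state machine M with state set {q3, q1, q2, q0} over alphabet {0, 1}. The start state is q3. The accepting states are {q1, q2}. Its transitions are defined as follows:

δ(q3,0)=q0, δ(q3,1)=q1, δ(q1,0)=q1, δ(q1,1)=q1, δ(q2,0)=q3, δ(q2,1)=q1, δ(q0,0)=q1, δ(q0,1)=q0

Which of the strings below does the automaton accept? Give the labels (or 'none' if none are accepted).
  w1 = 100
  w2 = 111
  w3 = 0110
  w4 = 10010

w1, w2, w3, w4

w1: q3 → q1 → q1 → q1  → end q1, accepted
w2: q3 → q1 → q1 → q1  → end q1, accepted
w3: q3 → q0 → q0 → q0 → q1  → end q1, accepted
w4: q3 → q1 → q1 → q1 → q1 → q1  → end q1, accepted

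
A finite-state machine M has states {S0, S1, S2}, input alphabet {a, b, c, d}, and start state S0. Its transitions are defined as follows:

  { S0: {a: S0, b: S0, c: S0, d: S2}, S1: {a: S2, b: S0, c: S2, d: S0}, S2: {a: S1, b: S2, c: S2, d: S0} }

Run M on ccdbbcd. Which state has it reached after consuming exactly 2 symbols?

S0

Trace: S0 -c-> S0 -c-> S0
After 2 symbols: S0.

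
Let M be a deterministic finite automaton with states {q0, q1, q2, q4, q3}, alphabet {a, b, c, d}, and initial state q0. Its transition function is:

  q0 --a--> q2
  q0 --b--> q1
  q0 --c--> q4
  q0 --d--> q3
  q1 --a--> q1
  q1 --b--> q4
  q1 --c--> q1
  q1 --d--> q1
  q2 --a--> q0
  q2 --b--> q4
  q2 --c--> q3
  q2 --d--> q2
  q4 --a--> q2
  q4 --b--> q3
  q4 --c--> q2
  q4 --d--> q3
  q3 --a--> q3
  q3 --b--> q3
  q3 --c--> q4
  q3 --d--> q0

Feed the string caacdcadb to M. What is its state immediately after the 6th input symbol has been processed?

q4

start at q0
read 'c': q0 → q4
read 'a': q4 → q2
read 'a': q2 → q0
read 'c': q0 → q4
read 'd': q4 → q3
read 'c': q3 → q4
After 6 symbols: q4.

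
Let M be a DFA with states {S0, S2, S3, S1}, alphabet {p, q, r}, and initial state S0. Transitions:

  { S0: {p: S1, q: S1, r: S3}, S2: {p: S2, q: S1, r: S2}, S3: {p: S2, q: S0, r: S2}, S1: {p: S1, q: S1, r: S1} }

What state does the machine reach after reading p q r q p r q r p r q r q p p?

S1

Trace: S0 -p-> S1 -q-> S1 -r-> S1 -q-> S1 -p-> S1 -r-> S1 -q-> S1 -r-> S1 -p-> S1 -r-> S1 -q-> S1 -r-> S1 -q-> S1 -p-> S1 -p-> S1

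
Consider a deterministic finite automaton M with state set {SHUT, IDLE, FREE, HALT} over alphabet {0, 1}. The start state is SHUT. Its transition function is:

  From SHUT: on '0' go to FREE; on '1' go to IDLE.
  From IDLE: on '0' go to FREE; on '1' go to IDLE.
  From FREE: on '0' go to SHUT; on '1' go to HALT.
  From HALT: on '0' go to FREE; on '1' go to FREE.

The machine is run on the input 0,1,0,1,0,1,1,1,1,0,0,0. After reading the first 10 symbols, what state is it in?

SHUT

start at SHUT
read '0': SHUT → FREE
read '1': FREE → HALT
read '0': HALT → FREE
read '1': FREE → HALT
read '0': HALT → FREE
read '1': FREE → HALT
read '1': HALT → FREE
read '1': FREE → HALT
read '1': HALT → FREE
read '0': FREE → SHUT
After 10 symbols: SHUT.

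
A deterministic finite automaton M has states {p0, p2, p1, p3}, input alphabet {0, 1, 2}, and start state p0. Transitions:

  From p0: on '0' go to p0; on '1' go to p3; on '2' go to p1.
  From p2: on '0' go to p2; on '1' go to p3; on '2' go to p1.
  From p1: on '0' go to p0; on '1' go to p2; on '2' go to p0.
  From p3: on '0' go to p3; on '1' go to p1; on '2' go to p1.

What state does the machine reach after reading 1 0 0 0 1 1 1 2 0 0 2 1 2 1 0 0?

start at p0
read '1': p0 → p3
read '0': p3 → p3
read '0': p3 → p3
read '0': p3 → p3
read '1': p3 → p1
read '1': p1 → p2
read '1': p2 → p3
read '2': p3 → p1
read '0': p1 → p0
read '0': p0 → p0
read '2': p0 → p1
read '1': p1 → p2
read '2': p2 → p1
read '1': p1 → p2
read '0': p2 → p2
read '0': p2 → p2

p2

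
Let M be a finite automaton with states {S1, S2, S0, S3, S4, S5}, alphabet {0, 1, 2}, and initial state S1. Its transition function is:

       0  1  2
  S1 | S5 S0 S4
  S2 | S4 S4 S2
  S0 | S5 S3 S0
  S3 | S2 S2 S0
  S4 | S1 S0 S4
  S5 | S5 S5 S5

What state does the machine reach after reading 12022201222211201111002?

S5

start at S1
read '1': S1 → S0
read '2': S0 → S0
read '0': S0 → S5
read '2': S5 → S5
read '2': S5 → S5
read '2': S5 → S5
read '0': S5 → S5
read '1': S5 → S5
read '2': S5 → S5
read '2': S5 → S5
read '2': S5 → S5
read '2': S5 → S5
read '1': S5 → S5
read '1': S5 → S5
read '2': S5 → S5
read '0': S5 → S5
read '1': S5 → S5
read '1': S5 → S5
read '1': S5 → S5
read '1': S5 → S5
read '0': S5 → S5
read '0': S5 → S5
read '2': S5 → S5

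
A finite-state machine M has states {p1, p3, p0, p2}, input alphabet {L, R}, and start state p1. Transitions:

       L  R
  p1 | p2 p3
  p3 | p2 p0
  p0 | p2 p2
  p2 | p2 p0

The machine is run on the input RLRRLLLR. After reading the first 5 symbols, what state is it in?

p1 → p3 → p2 → p0 → p2 → p2
After 5 symbols: p2.

p2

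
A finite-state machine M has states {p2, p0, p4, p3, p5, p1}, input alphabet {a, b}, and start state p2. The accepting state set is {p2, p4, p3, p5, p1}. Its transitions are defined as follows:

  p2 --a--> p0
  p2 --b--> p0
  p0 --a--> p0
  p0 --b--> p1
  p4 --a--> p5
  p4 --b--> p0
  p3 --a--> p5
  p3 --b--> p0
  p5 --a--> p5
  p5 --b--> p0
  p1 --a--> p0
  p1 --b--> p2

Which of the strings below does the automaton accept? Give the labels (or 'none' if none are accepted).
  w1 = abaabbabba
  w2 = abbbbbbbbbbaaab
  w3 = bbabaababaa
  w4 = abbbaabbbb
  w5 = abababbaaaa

w1: Trace: p2 -a-> p0 -b-> p1 -a-> p0 -a-> p0 -b-> p1 -b-> p2 -a-> p0 -b-> p1 -b-> p2 -a-> p0  → end p0, rejected
w2: Trace: p2 -a-> p0 -b-> p1 -b-> p2 -b-> p0 -b-> p1 -b-> p2 -b-> p0 -b-> p1 -b-> p2 -b-> p0 -b-> p1 -a-> p0 -a-> p0 -a-> p0 -b-> p1  → end p1, accepted
w3: Trace: p2 -b-> p0 -b-> p1 -a-> p0 -b-> p1 -a-> p0 -a-> p0 -b-> p1 -a-> p0 -b-> p1 -a-> p0 -a-> p0  → end p0, rejected
w4: Trace: p2 -a-> p0 -b-> p1 -b-> p2 -b-> p0 -a-> p0 -a-> p0 -b-> p1 -b-> p2 -b-> p0 -b-> p1  → end p1, accepted
w5: Trace: p2 -a-> p0 -b-> p1 -a-> p0 -b-> p1 -a-> p0 -b-> p1 -b-> p2 -a-> p0 -a-> p0 -a-> p0 -a-> p0  → end p0, rejected

w2, w4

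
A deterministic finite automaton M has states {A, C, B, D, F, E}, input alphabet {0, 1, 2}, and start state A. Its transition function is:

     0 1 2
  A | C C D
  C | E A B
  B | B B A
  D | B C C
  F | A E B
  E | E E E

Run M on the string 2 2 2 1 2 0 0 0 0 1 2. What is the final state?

E

A → D → C → B → B → A → C → E → E → E → E → E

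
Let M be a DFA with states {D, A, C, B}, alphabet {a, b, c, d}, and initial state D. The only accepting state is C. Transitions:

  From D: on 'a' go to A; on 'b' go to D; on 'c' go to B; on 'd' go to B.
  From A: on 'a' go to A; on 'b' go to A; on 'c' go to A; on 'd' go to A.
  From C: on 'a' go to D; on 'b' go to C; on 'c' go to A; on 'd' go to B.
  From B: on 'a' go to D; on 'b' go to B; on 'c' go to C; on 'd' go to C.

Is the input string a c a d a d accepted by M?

No

Trace: D -a-> A -c-> A -a-> A -d-> A -a-> A -d-> A
End state A is not accepting.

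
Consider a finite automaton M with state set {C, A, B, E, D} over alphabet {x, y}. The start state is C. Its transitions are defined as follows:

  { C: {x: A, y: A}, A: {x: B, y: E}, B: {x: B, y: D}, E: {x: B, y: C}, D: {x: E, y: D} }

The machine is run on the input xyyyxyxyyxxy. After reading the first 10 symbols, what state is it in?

B

start at C
read 'x': C → A
read 'y': A → E
read 'y': E → C
read 'y': C → A
read 'x': A → B
read 'y': B → D
read 'x': D → E
read 'y': E → C
read 'y': C → A
read 'x': A → B
After 10 symbols: B.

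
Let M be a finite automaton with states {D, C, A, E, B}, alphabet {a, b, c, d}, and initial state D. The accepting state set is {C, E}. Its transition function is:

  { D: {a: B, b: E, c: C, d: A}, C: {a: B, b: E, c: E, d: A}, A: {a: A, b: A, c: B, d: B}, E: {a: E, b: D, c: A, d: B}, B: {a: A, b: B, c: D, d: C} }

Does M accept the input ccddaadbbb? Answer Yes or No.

Trace: D -c-> C -c-> E -d-> B -d-> C -a-> B -a-> A -d-> B -b-> B -b-> B -b-> B
End state B is not accepting.

No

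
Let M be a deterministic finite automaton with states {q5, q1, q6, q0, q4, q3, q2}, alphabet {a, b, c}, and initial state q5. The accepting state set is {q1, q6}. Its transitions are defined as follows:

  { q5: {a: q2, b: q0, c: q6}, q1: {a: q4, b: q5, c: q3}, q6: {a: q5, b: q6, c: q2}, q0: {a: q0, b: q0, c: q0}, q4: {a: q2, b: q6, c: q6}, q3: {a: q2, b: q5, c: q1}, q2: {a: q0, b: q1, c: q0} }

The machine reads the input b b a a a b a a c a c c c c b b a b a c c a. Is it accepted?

start at q5
read 'b': q5 → q0
read 'b': q0 → q0
read 'a': q0 → q0
read 'a': q0 → q0
read 'a': q0 → q0
read 'b': q0 → q0
read 'a': q0 → q0
read 'a': q0 → q0
read 'c': q0 → q0
read 'a': q0 → q0
read 'c': q0 → q0
read 'c': q0 → q0
read 'c': q0 → q0
read 'c': q0 → q0
read 'b': q0 → q0
read 'b': q0 → q0
read 'a': q0 → q0
read 'b': q0 → q0
read 'a': q0 → q0
read 'c': q0 → q0
read 'c': q0 → q0
read 'a': q0 → q0
End state q0 is not accepting.

No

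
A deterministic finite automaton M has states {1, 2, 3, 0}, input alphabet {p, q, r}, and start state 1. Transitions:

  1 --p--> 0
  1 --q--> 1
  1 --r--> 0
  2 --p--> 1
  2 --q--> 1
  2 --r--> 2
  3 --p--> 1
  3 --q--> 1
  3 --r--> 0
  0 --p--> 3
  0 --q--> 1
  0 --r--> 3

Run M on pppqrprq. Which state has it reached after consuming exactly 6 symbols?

start at 1
read 'p': 1 → 0
read 'p': 0 → 3
read 'p': 3 → 1
read 'q': 1 → 1
read 'r': 1 → 0
read 'p': 0 → 3
After 6 symbols: 3.

3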